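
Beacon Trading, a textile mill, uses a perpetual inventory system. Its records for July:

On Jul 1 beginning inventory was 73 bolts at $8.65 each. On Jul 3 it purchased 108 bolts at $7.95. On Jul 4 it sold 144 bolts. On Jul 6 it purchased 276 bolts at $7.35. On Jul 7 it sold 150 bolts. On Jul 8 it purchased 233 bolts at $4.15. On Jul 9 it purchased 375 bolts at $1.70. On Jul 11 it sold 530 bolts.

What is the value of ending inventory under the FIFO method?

Jul 4, 144 sold [FIFO — oldest first]: 73 @ $8.65 + 71 @ $7.95 = $1,195.90
Jul 7, 150 sold [FIFO — oldest first]: 37 @ $7.95 + 113 @ $7.35 = $1,124.70
Jul 11, 530 sold [FIFO — oldest first]: 163 @ $7.35 + 233 @ $4.15 + 134 @ $1.70 = $2,392.80
Total COGS = $1,195.90 + $1,124.70 + $2,392.80 = $4,713.40
Ending inventory: 241 @ $1.70 = $409.70

Ending inventory = $409.70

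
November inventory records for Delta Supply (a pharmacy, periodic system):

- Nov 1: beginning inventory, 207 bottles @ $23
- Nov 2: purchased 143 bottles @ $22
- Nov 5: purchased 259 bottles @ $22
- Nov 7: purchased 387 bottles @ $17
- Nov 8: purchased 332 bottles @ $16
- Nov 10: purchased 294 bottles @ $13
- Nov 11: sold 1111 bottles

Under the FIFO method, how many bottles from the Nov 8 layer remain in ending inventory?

217

Nov 11, 1111 sold [FIFO — oldest first]: 207 @ $23 + 143 @ $22 + 259 @ $22 + 387 @ $17 + 115 @ $16 = $22,024
Ending inventory: 217 @ $16 + 294 @ $13 = $7,294
Check: goods available $29,318 = COGS $22,024 + ending $7,294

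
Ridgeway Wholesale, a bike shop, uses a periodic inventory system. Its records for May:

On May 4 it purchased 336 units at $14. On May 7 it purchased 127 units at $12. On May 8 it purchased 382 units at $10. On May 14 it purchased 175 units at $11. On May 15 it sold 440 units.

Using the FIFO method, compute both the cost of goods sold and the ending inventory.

May 15, 440 sold [FIFO — oldest first]: 336 @ $14 + 104 @ $12 = $5,952
Ending inventory: 23 @ $12 + 382 @ $10 + 175 @ $11 = $6,021

COGS = $5,952; ending inventory = $6,021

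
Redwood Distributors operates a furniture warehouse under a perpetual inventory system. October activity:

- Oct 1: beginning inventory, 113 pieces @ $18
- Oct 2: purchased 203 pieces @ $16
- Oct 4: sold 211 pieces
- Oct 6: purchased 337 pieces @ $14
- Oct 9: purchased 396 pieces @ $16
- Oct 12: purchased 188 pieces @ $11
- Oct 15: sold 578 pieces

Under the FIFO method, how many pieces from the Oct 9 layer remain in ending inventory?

Oct 4, 211 sold [FIFO — oldest first]: 113 @ $18 + 98 @ $16 = $3,602
Oct 15, 578 sold [FIFO — oldest first]: 105 @ $16 + 337 @ $14 + 136 @ $16 = $8,574
Total COGS = $3,602 + $8,574 = $12,176
Ending inventory: 260 @ $16 + 188 @ $11 = $6,228
Check: goods available $18,404 = COGS $12,176 + ending $6,228

260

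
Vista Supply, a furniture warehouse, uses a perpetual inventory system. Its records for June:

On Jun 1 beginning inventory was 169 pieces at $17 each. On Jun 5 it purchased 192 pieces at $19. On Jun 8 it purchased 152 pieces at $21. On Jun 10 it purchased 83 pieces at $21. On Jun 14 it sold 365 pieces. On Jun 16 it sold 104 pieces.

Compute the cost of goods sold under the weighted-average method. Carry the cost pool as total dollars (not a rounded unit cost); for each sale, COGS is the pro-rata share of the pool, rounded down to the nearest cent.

After Jun 1: 169 on hand, pool $2,873.00 (≈ $17.0000 each)
After Jun 5: 361 on hand, pool $6,521.00 (≈ $18.0637 each)
After Jun 8: 513 on hand, pool $9,713.00 (≈ $18.9337 each)
After Jun 10: 596 on hand, pool $11,456.00 (≈ $19.2215 each)
Jun 14, sell 365: 365/596 × $11,456.00 → $7,015.83
Jun 16, sell 104: 104/231 × $4,440.17 → $1,999.03
Total COGS = $7,015.83 + $1,999.03 = $9,014.86
Ending inventory (cost pool remaining) = $2,441.14

COGS = $9,014.86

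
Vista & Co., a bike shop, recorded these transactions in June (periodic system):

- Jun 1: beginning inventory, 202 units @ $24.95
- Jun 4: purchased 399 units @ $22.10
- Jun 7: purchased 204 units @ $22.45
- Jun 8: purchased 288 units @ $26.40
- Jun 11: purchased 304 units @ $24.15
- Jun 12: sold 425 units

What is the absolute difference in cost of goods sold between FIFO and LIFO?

FIFO COGS: 202 @ $24.95 + 223 @ $22.10 = $9,968.20
LIFO COGS: 304 @ $24.15 + 121 @ $26.40 = $10,536.00
Difference = |$9,968.20 − $10,536.00| = $567.80

$567.80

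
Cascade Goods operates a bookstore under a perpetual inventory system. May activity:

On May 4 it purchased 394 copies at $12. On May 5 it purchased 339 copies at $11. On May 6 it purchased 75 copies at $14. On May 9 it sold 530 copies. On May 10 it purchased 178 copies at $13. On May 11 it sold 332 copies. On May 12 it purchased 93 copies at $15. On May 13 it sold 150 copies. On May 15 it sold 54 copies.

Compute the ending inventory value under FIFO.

May 9, 530 sold [FIFO — oldest first]: 394 @ $12 + 136 @ $11 = $6,224
May 11, 332 sold [FIFO — oldest first]: 203 @ $11 + 75 @ $14 + 54 @ $13 = $3,985
May 13, 150 sold [FIFO — oldest first]: 124 @ $13 + 26 @ $15 = $2,002
May 15, 54 sold [FIFO — oldest first]: 54 @ $15 = $810
Total COGS = $6,224 + $3,985 + $2,002 + $810 = $13,021
Ending inventory: 13 @ $15 = $195

Ending inventory = $195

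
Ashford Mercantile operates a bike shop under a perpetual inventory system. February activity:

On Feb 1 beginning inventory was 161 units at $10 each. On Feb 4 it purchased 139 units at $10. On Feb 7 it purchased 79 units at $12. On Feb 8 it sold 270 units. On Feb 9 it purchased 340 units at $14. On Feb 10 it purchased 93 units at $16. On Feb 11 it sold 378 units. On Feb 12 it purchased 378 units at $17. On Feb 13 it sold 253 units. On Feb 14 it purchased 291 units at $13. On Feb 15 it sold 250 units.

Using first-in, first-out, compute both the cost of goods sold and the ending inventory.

COGS = $15,959; ending inventory = $4,446

Feb 8, 270 sold [FIFO — oldest first]: 161 @ $10 + 109 @ $10 = $2,700
Feb 11, 378 sold [FIFO — oldest first]: 30 @ $10 + 79 @ $12 + 269 @ $14 = $5,014
Feb 13, 253 sold [FIFO — oldest first]: 71 @ $14 + 93 @ $16 + 89 @ $17 = $3,995
Feb 15, 250 sold [FIFO — oldest first]: 250 @ $17 = $4,250
Total COGS = $2,700 + $5,014 + $3,995 + $4,250 = $15,959
Ending inventory: 39 @ $17 + 291 @ $13 = $4,446
Check: goods available $20,405 = COGS $15,959 + ending $4,446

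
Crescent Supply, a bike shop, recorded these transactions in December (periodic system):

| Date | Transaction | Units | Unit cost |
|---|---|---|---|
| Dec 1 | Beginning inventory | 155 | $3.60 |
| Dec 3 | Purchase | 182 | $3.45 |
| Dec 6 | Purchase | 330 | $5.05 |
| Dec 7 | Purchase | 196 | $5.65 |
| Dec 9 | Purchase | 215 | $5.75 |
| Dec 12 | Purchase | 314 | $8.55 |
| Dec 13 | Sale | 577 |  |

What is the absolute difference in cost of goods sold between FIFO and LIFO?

FIFO COGS: 155 @ $3.60 + 182 @ $3.45 + 240 @ $5.05 = $2,397.90
LIFO COGS: 314 @ $8.55 + 215 @ $5.75 + 48 @ $5.65 = $4,192.15
Difference = |$2,397.90 − $4,192.15| = $1,794.25

$1,794.25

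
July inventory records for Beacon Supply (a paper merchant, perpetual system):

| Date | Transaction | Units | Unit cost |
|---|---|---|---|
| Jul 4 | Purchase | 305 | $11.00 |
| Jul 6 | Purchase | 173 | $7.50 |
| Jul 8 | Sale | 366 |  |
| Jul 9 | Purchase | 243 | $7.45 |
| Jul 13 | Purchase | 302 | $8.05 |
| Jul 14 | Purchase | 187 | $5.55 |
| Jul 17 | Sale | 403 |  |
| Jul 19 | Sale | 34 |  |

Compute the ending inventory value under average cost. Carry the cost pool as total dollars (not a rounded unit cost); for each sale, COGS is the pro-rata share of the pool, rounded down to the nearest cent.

Ending inventory = $3,071.53

After Jul 4: 305 on hand, pool $3,355.00 (≈ $11.0000 each)
After Jul 6: 478 on hand, pool $4,652.50 (≈ $9.7333 each)
Jul 8, sell 366: 366/478 × $4,652.50 → $3,562.37
After Jul 9: 355 on hand, pool $2,900.48 (≈ $8.1704 each)
After Jul 13: 657 on hand, pool $5,331.58 (≈ $8.1150 each)
After Jul 14: 844 on hand, pool $6,369.43 (≈ $7.5467 each)
Jul 17, sell 403: 403/844 × $6,369.43 → $3,041.32
Jul 19, sell 34: 34/441 × $3,328.11 → $256.58
Total COGS = $3,562.37 + $3,041.32 + $256.58 = $6,860.27
Ending inventory (cost pool remaining) = $3,071.53
Check: goods available $9,931.80 = COGS $6,860.27 + ending $3,071.53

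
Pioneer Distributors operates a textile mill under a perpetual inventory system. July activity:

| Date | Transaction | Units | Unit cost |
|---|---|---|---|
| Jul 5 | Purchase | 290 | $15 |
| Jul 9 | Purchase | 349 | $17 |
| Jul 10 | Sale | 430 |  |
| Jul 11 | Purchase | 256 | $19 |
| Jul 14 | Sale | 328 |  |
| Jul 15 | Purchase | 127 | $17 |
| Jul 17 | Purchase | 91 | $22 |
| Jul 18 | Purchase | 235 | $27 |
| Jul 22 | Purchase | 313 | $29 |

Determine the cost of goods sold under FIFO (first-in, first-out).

COGS = $12,544

Jul 10, 430 sold [FIFO — oldest first]: 290 @ $15 + 140 @ $17 = $6,730
Jul 14, 328 sold [FIFO — oldest first]: 209 @ $17 + 119 @ $19 = $5,814
Total COGS = $6,730 + $5,814 = $12,544
Ending inventory: 137 @ $19 + 127 @ $17 + 91 @ $22 + 235 @ $27 + 313 @ $29 = $22,186
Check: goods available $34,730 = COGS $12,544 + ending $22,186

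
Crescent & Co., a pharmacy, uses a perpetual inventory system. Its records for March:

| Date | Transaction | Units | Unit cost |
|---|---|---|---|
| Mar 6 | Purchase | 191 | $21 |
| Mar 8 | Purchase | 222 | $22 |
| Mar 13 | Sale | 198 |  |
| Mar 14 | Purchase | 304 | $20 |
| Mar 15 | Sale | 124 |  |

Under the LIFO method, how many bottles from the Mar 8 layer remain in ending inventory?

24

Mar 13, 198 sold [LIFO — newest first]: 198 @ $22 = $4,356
Mar 15, 124 sold [LIFO — newest first]: 124 @ $20 = $2,480
Total COGS = $4,356 + $2,480 = $6,836
Ending inventory: 191 @ $21 + 24 @ $22 + 180 @ $20 = $8,139
Check: goods available $14,975 = COGS $6,836 + ending $8,139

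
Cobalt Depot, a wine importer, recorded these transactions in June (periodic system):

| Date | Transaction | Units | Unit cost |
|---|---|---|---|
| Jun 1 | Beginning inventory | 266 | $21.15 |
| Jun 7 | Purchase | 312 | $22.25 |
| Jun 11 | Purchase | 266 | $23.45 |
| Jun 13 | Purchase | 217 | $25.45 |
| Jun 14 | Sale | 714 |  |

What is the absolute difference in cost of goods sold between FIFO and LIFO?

$1,143.00

FIFO COGS: 266 @ $21.15 + 312 @ $22.25 + 136 @ $23.45 = $15,757.10
LIFO COGS: 217 @ $25.45 + 266 @ $23.45 + 231 @ $22.25 = $16,900.10
Difference = |$15,757.10 − $16,900.10| = $1,143.00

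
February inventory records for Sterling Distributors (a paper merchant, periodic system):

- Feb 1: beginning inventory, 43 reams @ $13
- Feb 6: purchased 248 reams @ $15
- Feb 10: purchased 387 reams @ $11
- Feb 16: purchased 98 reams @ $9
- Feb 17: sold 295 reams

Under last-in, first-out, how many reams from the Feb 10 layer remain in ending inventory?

190

Feb 17, 295 sold [LIFO — newest first]: 98 @ $9 + 197 @ $11 = $3,049
Ending inventory: 43 @ $13 + 248 @ $15 + 190 @ $11 = $6,369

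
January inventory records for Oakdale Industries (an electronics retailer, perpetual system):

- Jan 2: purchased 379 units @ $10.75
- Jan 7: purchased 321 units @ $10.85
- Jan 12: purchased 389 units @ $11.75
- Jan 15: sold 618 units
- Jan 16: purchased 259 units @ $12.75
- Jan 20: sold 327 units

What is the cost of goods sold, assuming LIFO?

COGS = $11,095.45

Jan 15, 618 sold [LIFO — newest first]: 389 @ $11.75 + 229 @ $10.85 = $7,055.40
Jan 20, 327 sold [LIFO — newest first]: 259 @ $12.75 + 68 @ $10.85 = $4,040.05
Total COGS = $7,055.40 + $4,040.05 = $11,095.45
Ending inventory: 379 @ $10.75 + 24 @ $10.85 = $4,334.65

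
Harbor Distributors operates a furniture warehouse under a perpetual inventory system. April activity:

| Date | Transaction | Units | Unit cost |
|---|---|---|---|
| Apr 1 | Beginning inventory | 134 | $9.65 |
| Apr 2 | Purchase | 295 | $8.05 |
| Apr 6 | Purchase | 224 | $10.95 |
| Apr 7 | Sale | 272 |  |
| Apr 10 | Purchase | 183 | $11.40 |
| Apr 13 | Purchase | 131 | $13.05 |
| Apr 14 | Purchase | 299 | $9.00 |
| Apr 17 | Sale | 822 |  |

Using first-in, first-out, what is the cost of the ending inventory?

Apr 7, 272 sold [FIFO — oldest first]: 134 @ $9.65 + 138 @ $8.05 = $2,404.00
Apr 17, 822 sold [FIFO — oldest first]: 157 @ $8.05 + 224 @ $10.95 + 183 @ $11.40 + 131 @ $13.05 + 127 @ $9.00 = $8,655.40
Total COGS = $2,404.00 + $8,655.40 = $11,059.40
Ending inventory: 172 @ $9.00 = $1,548.00

Ending inventory = $1,548.00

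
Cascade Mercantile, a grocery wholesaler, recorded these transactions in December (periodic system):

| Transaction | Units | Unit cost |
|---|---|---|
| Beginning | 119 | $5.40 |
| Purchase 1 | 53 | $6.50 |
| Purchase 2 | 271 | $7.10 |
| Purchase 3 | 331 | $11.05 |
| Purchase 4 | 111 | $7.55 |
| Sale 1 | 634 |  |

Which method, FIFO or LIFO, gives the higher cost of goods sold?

FIFO COGS: 119 @ $5.40 + 53 @ $6.50 + 271 @ $7.10 + 191 @ $11.05 = $5,021.75
LIFO COGS: 111 @ $7.55 + 331 @ $11.05 + 192 @ $7.10 = $5,858.80

LIFO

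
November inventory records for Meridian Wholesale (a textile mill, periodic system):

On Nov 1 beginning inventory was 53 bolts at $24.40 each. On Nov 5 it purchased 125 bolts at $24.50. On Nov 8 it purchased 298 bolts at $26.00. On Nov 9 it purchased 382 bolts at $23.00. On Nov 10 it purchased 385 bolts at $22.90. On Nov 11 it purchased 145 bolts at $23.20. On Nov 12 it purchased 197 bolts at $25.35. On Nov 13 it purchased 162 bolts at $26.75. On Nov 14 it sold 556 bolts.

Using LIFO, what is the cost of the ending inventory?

Nov 14, 556 sold [LIFO — newest first]: 162 @ $26.75 + 197 @ $25.35 + 145 @ $23.20 + 52 @ $22.90 = $13,882.25
Ending inventory: 53 @ $24.40 + 125 @ $24.50 + 298 @ $26.00 + 382 @ $23.00 + 333 @ $22.90 = $28,515.40

Ending inventory = $28,515.40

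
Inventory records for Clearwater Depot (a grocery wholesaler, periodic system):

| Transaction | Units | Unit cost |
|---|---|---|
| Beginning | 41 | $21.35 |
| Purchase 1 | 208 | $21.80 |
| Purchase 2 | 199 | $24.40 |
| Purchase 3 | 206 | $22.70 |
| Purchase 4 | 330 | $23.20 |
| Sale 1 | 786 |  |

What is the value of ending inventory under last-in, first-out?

Ending inventory = $4,297.95

Sale 1 (786) [LIFO — newest first]: 330 @ $23.20 + 206 @ $22.70 + 199 @ $24.40 + 51 @ $21.80 = $18,299.60
Ending inventory: 41 @ $21.35 + 157 @ $21.80 = $4,297.95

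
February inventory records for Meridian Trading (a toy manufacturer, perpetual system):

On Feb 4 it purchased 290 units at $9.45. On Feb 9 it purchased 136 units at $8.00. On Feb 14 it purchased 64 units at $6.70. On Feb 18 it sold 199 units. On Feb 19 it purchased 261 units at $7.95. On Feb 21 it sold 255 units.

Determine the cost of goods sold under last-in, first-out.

COGS = $3,536.05

Feb 18, 199 sold [LIFO — newest first]: 64 @ $6.70 + 135 @ $8.00 = $1,508.80
Feb 21, 255 sold [LIFO — newest first]: 255 @ $7.95 = $2,027.25
Total COGS = $1,508.80 + $2,027.25 = $3,536.05
Ending inventory: 290 @ $9.45 + 1 @ $8.00 + 6 @ $7.95 = $2,796.20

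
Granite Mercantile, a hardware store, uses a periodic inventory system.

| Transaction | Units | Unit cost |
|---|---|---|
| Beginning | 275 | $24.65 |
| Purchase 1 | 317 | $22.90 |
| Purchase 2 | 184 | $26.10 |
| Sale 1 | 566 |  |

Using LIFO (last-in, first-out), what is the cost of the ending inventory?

Ending inventory = $5,176.50

Sale 1 (566) [LIFO — newest first]: 184 @ $26.10 + 317 @ $22.90 + 65 @ $24.65 = $13,663.95
Ending inventory: 210 @ $24.65 = $5,176.50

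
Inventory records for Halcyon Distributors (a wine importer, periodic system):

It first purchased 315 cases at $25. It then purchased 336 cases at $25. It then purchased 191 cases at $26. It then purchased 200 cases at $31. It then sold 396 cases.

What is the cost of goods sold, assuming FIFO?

COGS = $9,900

Sale 1 (396) [FIFO — oldest first]: 315 @ $25 + 81 @ $25 = $9,900
Ending inventory: 255 @ $25 + 191 @ $26 + 200 @ $31 = $17,541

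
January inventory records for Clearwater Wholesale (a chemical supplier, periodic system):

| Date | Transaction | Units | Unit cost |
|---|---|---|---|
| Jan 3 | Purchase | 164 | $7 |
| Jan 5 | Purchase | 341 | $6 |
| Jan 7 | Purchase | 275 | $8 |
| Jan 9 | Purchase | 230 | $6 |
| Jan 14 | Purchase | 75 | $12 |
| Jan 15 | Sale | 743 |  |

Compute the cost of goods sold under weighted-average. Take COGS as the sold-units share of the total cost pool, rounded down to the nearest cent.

COGS = $5,255.09

Jan 15, sell 743: 743/1085 × $7,674.00 → $5,255.09
Ending inventory (cost pool remaining) = $2,418.91
Check: goods available $7,674.00 = COGS $5,255.09 + ending $2,418.91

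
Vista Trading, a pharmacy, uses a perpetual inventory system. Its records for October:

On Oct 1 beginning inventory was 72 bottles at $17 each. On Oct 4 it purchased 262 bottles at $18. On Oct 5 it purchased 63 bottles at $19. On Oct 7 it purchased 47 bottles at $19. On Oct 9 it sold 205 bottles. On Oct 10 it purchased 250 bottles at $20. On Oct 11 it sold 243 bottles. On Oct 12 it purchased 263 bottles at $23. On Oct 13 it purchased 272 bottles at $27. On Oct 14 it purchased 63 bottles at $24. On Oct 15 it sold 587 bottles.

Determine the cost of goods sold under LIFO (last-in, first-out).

COGS = $23,312

Oct 9, 205 sold [LIFO — newest first]: 47 @ $19 + 63 @ $19 + 95 @ $18 = $3,800
Oct 11, 243 sold [LIFO — newest first]: 243 @ $20 = $4,860
Oct 15, 587 sold [LIFO — newest first]: 63 @ $24 + 272 @ $27 + 252 @ $23 = $14,652
Total COGS = $3,800 + $4,860 + $14,652 = $23,312
Ending inventory: 72 @ $17 + 167 @ $18 + 7 @ $20 + 11 @ $23 = $4,623
Check: goods available $27,935 = COGS $23,312 + ending $4,623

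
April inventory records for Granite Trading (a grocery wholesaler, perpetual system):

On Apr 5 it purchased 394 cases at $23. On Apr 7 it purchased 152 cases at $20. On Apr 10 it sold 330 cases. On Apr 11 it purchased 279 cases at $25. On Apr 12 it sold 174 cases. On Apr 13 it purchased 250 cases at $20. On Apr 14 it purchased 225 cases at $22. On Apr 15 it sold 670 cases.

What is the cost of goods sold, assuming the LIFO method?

Apr 10, 330 sold [LIFO — newest first]: 152 @ $20 + 178 @ $23 = $7,134
Apr 12, 174 sold [LIFO — newest first]: 174 @ $25 = $4,350
Apr 15, 670 sold [LIFO — newest first]: 225 @ $22 + 250 @ $20 + 105 @ $25 + 90 @ $23 = $14,645
Total COGS = $7,134 + $4,350 + $14,645 = $26,129
Ending inventory: 126 @ $23 = $2,898
Check: goods available $29,027 = COGS $26,129 + ending $2,898

COGS = $26,129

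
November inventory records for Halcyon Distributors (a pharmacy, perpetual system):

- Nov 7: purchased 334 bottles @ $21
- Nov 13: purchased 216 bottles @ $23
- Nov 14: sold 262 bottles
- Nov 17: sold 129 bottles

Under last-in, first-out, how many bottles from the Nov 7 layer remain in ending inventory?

159

Nov 14, 262 sold [LIFO — newest first]: 216 @ $23 + 46 @ $21 = $5,934
Nov 17, 129 sold [LIFO — newest first]: 129 @ $21 = $2,709
Total COGS = $5,934 + $2,709 = $8,643
Ending inventory: 159 @ $21 = $3,339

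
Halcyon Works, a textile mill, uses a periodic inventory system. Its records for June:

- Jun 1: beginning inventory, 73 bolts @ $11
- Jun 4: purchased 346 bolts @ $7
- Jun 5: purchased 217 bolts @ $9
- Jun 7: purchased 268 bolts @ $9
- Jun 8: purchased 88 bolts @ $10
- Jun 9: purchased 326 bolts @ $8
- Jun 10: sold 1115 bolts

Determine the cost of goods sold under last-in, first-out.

Jun 10, 1115 sold [LIFO — newest first]: 326 @ $8 + 88 @ $10 + 268 @ $9 + 217 @ $9 + 216 @ $7 = $9,365
Ending inventory: 73 @ $11 + 130 @ $7 = $1,713

COGS = $9,365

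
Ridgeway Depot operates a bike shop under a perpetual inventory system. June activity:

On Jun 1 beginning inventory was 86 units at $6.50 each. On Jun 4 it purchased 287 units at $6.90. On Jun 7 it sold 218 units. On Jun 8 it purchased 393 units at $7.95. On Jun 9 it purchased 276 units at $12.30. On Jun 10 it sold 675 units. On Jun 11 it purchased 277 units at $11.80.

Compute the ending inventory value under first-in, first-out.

Ending inventory = $5,101.30

Jun 7, 218 sold [FIFO — oldest first]: 86 @ $6.50 + 132 @ $6.90 = $1,469.80
Jun 10, 675 sold [FIFO — oldest first]: 155 @ $6.90 + 393 @ $7.95 + 127 @ $12.30 = $5,755.95
Total COGS = $1,469.80 + $5,755.95 = $7,225.75
Ending inventory: 149 @ $12.30 + 277 @ $11.80 = $5,101.30
Check: goods available $12,327.05 = COGS $7,225.75 + ending $5,101.30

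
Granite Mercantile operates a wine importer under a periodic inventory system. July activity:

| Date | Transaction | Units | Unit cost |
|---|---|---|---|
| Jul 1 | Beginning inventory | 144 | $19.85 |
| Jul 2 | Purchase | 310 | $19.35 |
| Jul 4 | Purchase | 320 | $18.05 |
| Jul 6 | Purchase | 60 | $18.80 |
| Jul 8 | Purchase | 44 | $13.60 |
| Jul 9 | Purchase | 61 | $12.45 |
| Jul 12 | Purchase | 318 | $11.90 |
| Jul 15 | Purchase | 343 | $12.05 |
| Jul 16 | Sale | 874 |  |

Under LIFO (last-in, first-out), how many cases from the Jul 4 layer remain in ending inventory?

Jul 16, 874 sold [LIFO — newest first]: 343 @ $12.05 + 318 @ $11.90 + 61 @ $12.45 + 44 @ $13.60 + 60 @ $18.80 + 48 @ $18.05 = $11,269.60
Ending inventory: 144 @ $19.85 + 310 @ $19.35 + 272 @ $18.05 = $13,766.50

272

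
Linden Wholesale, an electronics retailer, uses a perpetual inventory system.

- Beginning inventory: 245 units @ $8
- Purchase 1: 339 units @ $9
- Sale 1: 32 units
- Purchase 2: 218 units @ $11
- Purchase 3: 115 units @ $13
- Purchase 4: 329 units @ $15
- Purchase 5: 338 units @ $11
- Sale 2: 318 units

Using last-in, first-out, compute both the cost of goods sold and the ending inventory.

Sale 1 (32) [LIFO — newest first]: 32 @ $9 = $288
Sale 2 (318) [LIFO — newest first]: 318 @ $11 = $3,498
Total COGS = $288 + $3,498 = $3,786
Ending inventory: 245 @ $8 + 307 @ $9 + 218 @ $11 + 115 @ $13 + 329 @ $15 + 20 @ $11 = $13,771

COGS = $3,786; ending inventory = $13,771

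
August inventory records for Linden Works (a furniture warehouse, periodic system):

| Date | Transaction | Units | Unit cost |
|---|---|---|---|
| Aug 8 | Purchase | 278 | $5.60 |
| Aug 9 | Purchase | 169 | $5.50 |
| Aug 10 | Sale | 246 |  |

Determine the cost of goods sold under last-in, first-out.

COGS = $1,360.70

Aug 10, 246 sold [LIFO — newest first]: 169 @ $5.50 + 77 @ $5.60 = $1,360.70
Ending inventory: 201 @ $5.60 = $1,125.60
Check: goods available $2,486.30 = COGS $1,360.70 + ending $1,125.60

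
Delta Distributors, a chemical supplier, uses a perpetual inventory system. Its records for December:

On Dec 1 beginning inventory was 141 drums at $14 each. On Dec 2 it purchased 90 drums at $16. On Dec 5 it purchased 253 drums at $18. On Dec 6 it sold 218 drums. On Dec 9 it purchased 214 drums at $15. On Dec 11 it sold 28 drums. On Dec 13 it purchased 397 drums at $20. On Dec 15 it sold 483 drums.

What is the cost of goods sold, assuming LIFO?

COGS = $13,574

Dec 6, 218 sold [LIFO — newest first]: 218 @ $18 = $3,924
Dec 11, 28 sold [LIFO — newest first]: 28 @ $15 = $420
Dec 15, 483 sold [LIFO — newest first]: 397 @ $20 + 86 @ $15 = $9,230
Total COGS = $3,924 + $420 + $9,230 = $13,574
Ending inventory: 141 @ $14 + 90 @ $16 + 35 @ $18 + 100 @ $15 = $5,544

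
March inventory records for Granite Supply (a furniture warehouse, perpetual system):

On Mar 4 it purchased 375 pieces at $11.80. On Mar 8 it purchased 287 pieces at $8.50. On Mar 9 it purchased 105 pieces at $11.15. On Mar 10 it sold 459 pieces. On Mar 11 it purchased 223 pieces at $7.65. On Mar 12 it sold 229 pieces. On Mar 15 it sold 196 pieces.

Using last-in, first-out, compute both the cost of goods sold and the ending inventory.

Mar 10, 459 sold [LIFO — newest first]: 105 @ $11.15 + 287 @ $8.50 + 67 @ $11.80 = $4,400.85
Mar 12, 229 sold [LIFO — newest first]: 223 @ $7.65 + 6 @ $11.80 = $1,776.75
Mar 15, 196 sold [LIFO — newest first]: 196 @ $11.80 = $2,312.80
Total COGS = $4,400.85 + $1,776.75 + $2,312.80 = $8,490.40
Ending inventory: 106 @ $11.80 = $1,250.80
Check: goods available $9,741.20 = COGS $8,490.40 + ending $1,250.80

COGS = $8,490.40; ending inventory = $1,250.80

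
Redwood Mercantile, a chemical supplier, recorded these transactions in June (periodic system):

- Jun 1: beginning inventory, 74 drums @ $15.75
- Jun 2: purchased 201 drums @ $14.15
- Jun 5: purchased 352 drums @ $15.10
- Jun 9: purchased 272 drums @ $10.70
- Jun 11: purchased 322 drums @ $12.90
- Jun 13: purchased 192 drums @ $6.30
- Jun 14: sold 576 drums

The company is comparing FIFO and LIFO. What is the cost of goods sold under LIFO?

FIFO COGS: 74 @ $15.75 + 201 @ $14.15 + 301 @ $15.10 = $8,554.75
LIFO COGS: 192 @ $6.30 + 322 @ $12.90 + 62 @ $10.70 = $6,026.80

COGS = $6,026.80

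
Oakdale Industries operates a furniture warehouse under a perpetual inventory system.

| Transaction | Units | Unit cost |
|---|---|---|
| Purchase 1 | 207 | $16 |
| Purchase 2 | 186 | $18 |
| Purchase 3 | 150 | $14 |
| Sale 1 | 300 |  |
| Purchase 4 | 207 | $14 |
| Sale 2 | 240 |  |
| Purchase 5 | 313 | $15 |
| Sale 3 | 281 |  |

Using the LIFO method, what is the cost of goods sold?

COGS = $12,507

Sale 1 (300) [LIFO — newest first]: 150 @ $14 + 150 @ $18 = $4,800
Sale 2 (240) [LIFO — newest first]: 207 @ $14 + 33 @ $18 = $3,492
Sale 3 (281) [LIFO — newest first]: 281 @ $15 = $4,215
Total COGS = $4,800 + $3,492 + $4,215 = $12,507
Ending inventory: 207 @ $16 + 3 @ $18 + 32 @ $15 = $3,846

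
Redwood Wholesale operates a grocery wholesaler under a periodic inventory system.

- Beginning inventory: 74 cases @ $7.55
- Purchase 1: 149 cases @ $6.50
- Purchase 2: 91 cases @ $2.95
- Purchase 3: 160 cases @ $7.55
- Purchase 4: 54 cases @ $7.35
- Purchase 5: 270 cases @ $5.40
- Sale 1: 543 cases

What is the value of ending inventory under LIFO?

Ending inventory = $1,621.60

Sale 1 (543) [LIFO — newest first]: 270 @ $5.40 + 54 @ $7.35 + 160 @ $7.55 + 59 @ $2.95 = $3,236.95
Ending inventory: 74 @ $7.55 + 149 @ $6.50 + 32 @ $2.95 = $1,621.60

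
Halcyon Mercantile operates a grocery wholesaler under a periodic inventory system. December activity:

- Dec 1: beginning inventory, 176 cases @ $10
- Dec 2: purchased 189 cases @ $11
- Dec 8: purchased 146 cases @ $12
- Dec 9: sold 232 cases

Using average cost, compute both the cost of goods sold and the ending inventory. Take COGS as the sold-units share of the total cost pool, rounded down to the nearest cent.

Dec 9, sell 232: 232/511 × $5,591.00 → $2,538.37
Ending inventory (cost pool remaining) = $3,052.63

COGS = $2,538.37; ending inventory = $3,052.63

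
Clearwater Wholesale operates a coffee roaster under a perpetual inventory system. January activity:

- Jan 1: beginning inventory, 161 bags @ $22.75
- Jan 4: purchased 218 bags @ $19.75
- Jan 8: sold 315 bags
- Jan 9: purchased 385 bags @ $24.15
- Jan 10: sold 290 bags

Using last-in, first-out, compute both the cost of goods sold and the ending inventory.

Jan 8, 315 sold [LIFO — newest first]: 218 @ $19.75 + 97 @ $22.75 = $6,512.25
Jan 10, 290 sold [LIFO — newest first]: 290 @ $24.15 = $7,003.50
Total COGS = $6,512.25 + $7,003.50 = $13,515.75
Ending inventory: 64 @ $22.75 + 95 @ $24.15 = $3,750.25

COGS = $13,515.75; ending inventory = $3,750.25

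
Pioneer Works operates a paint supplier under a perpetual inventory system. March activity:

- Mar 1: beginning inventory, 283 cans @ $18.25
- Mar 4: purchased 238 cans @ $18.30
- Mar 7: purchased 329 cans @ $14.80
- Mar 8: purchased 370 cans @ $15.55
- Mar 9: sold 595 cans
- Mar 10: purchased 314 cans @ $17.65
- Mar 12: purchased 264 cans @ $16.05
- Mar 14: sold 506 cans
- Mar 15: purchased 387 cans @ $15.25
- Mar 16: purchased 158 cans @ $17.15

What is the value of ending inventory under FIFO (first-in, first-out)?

Mar 9, 595 sold [FIFO — oldest first]: 283 @ $18.25 + 238 @ $18.30 + 74 @ $14.80 = $10,615.35
Mar 14, 506 sold [FIFO — oldest first]: 255 @ $14.80 + 251 @ $15.55 = $7,677.05
Total COGS = $10,615.35 + $7,677.05 = $18,292.40
Ending inventory: 119 @ $15.55 + 314 @ $17.65 + 264 @ $16.05 + 387 @ $15.25 + 158 @ $17.15 = $20,241.20
Check: goods available $38,533.60 = COGS $18,292.40 + ending $20,241.20

Ending inventory = $20,241.20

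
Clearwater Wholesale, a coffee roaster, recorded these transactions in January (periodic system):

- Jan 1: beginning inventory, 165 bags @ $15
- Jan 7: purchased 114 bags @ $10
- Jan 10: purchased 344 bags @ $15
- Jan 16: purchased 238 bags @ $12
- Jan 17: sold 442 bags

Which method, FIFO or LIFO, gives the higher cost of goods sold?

FIFO COGS: 165 @ $15 + 114 @ $10 + 163 @ $15 = $6,060
LIFO COGS: 238 @ $12 + 204 @ $15 = $5,916

FIFO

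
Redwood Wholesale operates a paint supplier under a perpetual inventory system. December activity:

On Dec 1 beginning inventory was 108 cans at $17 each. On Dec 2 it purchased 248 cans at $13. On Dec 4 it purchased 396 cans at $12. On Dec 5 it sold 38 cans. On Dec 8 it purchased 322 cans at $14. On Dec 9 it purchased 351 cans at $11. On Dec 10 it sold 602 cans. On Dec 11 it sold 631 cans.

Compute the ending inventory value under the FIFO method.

Dec 5, 38 sold [FIFO — oldest first]: 38 @ $17 = $646
Dec 10, 602 sold [FIFO — oldest first]: 70 @ $17 + 248 @ $13 + 284 @ $12 = $7,822
Dec 11, 631 sold [FIFO — oldest first]: 112 @ $12 + 322 @ $14 + 197 @ $11 = $8,019
Total COGS = $646 + $7,822 + $8,019 = $16,487
Ending inventory: 154 @ $11 = $1,694

Ending inventory = $1,694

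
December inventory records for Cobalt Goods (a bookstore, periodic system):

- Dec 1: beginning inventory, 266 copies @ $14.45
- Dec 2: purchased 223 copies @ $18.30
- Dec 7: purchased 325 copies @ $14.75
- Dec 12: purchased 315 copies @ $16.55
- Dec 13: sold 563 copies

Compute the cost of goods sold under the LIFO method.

Dec 13, 563 sold [LIFO — newest first]: 315 @ $16.55 + 248 @ $14.75 = $8,871.25
Ending inventory: 266 @ $14.45 + 223 @ $18.30 + 77 @ $14.75 = $9,060.35
Check: goods available $17,931.60 = COGS $8,871.25 + ending $9,060.35

COGS = $8,871.25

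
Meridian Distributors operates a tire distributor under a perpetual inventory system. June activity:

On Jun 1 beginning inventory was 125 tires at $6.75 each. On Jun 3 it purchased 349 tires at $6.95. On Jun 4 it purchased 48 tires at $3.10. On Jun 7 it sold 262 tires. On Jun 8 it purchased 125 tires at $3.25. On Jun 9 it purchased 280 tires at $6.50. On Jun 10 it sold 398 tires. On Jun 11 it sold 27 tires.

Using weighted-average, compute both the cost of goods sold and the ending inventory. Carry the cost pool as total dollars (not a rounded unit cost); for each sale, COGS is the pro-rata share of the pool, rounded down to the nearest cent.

After Jun 1: 125 on hand, pool $843.75 (≈ $6.7500 each)
After Jun 3: 474 on hand, pool $3,269.30 (≈ $6.8973 each)
After Jun 4: 522 on hand, pool $3,418.10 (≈ $6.5481 each)
Jun 7, sell 262: 262/522 × $3,418.10 → $1,715.59
After Jun 8: 385 on hand, pool $2,108.76 (≈ $5.4773 each)
After Jun 9: 665 on hand, pool $3,928.76 (≈ $5.9079 each)
Jun 10, sell 398: 398/665 × $3,928.76 → $2,351.34
Jun 11, sell 27: 27/267 × $1,577.42 → $159.51
Total COGS = $1,715.59 + $2,351.34 + $159.51 = $4,226.44
Ending inventory (cost pool remaining) = $1,417.91

COGS = $4,226.44; ending inventory = $1,417.91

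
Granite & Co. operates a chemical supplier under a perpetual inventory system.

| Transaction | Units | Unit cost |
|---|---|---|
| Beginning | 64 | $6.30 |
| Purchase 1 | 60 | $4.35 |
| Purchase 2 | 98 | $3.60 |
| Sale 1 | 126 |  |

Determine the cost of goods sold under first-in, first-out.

COGS = $671.40

Sale 1 (126) [FIFO — oldest first]: 64 @ $6.30 + 60 @ $4.35 + 2 @ $3.60 = $671.40
Ending inventory: 96 @ $3.60 = $345.60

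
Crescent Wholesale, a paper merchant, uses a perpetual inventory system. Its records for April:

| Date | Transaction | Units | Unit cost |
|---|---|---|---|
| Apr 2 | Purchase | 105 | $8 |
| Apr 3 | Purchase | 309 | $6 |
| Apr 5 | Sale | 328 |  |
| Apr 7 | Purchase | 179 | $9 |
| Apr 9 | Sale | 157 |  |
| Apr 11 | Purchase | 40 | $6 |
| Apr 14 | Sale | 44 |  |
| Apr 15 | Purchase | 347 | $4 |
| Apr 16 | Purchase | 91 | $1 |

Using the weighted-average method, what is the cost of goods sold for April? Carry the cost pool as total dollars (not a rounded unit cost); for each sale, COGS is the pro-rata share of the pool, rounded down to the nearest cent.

After Apr 2: 105 on hand, pool $840.00 (≈ $8.0000 each)
After Apr 3: 414 on hand, pool $2,694.00 (≈ $6.5072 each)
Apr 5, sell 328: 328/414 × $2,694.00 → $2,134.37
After Apr 7: 265 on hand, pool $2,170.63 (≈ $8.1911 each)
Apr 9, sell 157: 157/265 × $2,170.63 → $1,285.99
After Apr 11: 148 on hand, pool $1,124.64 (≈ $7.5989 each)
Apr 14, sell 44: 44/148 × $1,124.64 → $334.35
After Apr 15: 451 on hand, pool $2,178.29 (≈ $4.8299 each)
After Apr 16: 542 on hand, pool $2,269.29 (≈ $4.1869 each)
Total COGS = $2,134.37 + $1,285.99 + $334.35 = $3,754.71
Ending inventory (cost pool remaining) = $2,269.29
Check: goods available $6,024.00 = COGS $3,754.71 + ending $2,269.29

COGS = $3,754.71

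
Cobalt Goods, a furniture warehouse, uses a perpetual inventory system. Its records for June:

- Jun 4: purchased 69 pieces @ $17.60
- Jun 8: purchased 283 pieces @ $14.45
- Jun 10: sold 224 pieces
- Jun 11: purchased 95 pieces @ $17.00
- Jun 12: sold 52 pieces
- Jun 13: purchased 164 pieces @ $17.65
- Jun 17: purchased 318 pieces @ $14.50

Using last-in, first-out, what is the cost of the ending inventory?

Jun 10, 224 sold [LIFO — newest first]: 224 @ $14.45 = $3,236.80
Jun 12, 52 sold [LIFO — newest first]: 52 @ $17.00 = $884.00
Total COGS = $3,236.80 + $884.00 = $4,120.80
Ending inventory: 69 @ $17.60 + 59 @ $14.45 + 43 @ $17.00 + 164 @ $17.65 + 318 @ $14.50 = $10,303.55

Ending inventory = $10,303.55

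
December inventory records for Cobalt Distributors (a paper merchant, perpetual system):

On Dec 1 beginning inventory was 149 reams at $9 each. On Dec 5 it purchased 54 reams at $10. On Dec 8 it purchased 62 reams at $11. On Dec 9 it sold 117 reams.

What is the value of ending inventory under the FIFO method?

Ending inventory = $1,510

Dec 9, 117 sold [FIFO — oldest first]: 117 @ $9 = $1,053
Ending inventory: 32 @ $9 + 54 @ $10 + 62 @ $11 = $1,510
Check: goods available $2,563 = COGS $1,053 + ending $1,510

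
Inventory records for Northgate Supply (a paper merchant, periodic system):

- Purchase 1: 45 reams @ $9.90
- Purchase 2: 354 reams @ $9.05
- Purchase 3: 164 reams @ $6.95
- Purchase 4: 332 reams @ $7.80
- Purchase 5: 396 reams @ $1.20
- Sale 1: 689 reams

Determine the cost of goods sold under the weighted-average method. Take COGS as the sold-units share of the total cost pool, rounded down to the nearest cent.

Sale 1, sell 689: 689/1291 × $7,853.80 → $4,191.53
Ending inventory (cost pool remaining) = $3,662.27
Check: goods available $7,853.80 = COGS $4,191.53 + ending $3,662.27

COGS = $4,191.53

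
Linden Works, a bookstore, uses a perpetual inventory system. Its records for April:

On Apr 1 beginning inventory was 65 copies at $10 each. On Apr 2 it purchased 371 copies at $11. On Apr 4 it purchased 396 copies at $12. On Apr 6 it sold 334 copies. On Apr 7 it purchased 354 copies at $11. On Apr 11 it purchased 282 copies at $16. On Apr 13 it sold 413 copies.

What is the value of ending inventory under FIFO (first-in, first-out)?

Ending inventory = $9,426

Apr 6, 334 sold [FIFO — oldest first]: 65 @ $10 + 269 @ $11 = $3,609
Apr 13, 413 sold [FIFO — oldest first]: 102 @ $11 + 311 @ $12 = $4,854
Total COGS = $3,609 + $4,854 = $8,463
Ending inventory: 85 @ $12 + 354 @ $11 + 282 @ $16 = $9,426
Check: goods available $17,889 = COGS $8,463 + ending $9,426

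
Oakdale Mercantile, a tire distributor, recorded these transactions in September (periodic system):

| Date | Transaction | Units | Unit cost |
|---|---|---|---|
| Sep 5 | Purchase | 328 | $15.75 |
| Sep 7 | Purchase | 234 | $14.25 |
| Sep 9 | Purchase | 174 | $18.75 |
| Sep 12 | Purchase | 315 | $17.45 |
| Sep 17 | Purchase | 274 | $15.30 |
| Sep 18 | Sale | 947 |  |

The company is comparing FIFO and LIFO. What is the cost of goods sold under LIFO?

COGS = $15,573.45

FIFO COGS: 328 @ $15.75 + 234 @ $14.25 + 174 @ $18.75 + 211 @ $17.45 = $15,444.95
LIFO COGS: 274 @ $15.30 + 315 @ $17.45 + 174 @ $18.75 + 184 @ $14.25 = $15,573.45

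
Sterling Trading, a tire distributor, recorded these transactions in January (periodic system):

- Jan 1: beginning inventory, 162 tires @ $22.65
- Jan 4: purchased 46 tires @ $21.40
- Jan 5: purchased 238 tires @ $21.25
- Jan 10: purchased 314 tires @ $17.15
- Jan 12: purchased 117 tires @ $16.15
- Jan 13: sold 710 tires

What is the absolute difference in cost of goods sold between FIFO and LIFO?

FIFO COGS: 162 @ $22.65 + 46 @ $21.40 + 238 @ $21.25 + 264 @ $17.15 = $14,238.80
LIFO COGS: 117 @ $16.15 + 314 @ $17.15 + 238 @ $21.25 + 41 @ $21.40 = $13,209.55
Difference = |$14,238.80 − $13,209.55| = $1,029.25

$1,029.25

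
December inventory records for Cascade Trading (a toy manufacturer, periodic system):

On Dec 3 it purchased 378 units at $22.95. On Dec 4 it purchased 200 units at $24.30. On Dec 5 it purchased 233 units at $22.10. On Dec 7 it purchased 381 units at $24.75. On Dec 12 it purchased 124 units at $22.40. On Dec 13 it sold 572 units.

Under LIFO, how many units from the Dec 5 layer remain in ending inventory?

166

Dec 13, 572 sold [LIFO — newest first]: 124 @ $22.40 + 381 @ $24.75 + 67 @ $22.10 = $13,688.05
Ending inventory: 378 @ $22.95 + 200 @ $24.30 + 166 @ $22.10 = $17,203.70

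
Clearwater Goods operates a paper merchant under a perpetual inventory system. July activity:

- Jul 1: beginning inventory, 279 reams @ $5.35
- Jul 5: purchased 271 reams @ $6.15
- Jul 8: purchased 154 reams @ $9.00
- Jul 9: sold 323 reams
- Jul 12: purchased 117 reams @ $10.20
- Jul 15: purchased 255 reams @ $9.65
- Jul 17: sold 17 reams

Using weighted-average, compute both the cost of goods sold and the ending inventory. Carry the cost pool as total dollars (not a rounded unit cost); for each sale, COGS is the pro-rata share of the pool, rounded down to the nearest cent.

After Jul 1: 279 on hand, pool $1,492.65 (≈ $5.3500 each)
After Jul 5: 550 on hand, pool $3,159.30 (≈ $5.7442 each)
After Jul 8: 704 on hand, pool $4,545.30 (≈ $6.4564 each)
Jul 9, sell 323: 323/704 × $4,545.30 → $2,085.41
After Jul 12: 498 on hand, pool $3,653.29 (≈ $7.3359 each)
After Jul 15: 753 on hand, pool $6,114.04 (≈ $8.1196 each)
Jul 17, sell 17: 17/753 × $6,114.04 → $138.03
Total COGS = $2,085.41 + $138.03 = $2,223.44
Ending inventory (cost pool remaining) = $5,976.01
Check: goods available $8,199.45 = COGS $2,223.44 + ending $5,976.01

COGS = $2,223.44; ending inventory = $5,976.01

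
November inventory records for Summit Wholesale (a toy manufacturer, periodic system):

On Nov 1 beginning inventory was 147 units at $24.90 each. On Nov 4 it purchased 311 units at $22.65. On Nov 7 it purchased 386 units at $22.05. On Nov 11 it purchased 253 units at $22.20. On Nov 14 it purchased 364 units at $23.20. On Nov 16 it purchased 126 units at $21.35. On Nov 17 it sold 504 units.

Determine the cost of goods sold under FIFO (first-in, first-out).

COGS = $11,718.75

Nov 17, 504 sold [FIFO — oldest first]: 147 @ $24.90 + 311 @ $22.65 + 46 @ $22.05 = $11,718.75
Ending inventory: 340 @ $22.05 + 253 @ $22.20 + 364 @ $23.20 + 126 @ $21.35 = $24,248.50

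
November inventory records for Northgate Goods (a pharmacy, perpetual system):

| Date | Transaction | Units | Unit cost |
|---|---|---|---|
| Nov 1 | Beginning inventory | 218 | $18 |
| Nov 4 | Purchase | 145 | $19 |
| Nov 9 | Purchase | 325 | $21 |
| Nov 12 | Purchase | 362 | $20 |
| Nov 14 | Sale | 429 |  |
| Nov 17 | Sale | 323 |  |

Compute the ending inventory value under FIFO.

Ending inventory = $5,960

Nov 14, 429 sold [FIFO — oldest first]: 218 @ $18 + 145 @ $19 + 66 @ $21 = $8,065
Nov 17, 323 sold [FIFO — oldest first]: 259 @ $21 + 64 @ $20 = $6,719
Total COGS = $8,065 + $6,719 = $14,784
Ending inventory: 298 @ $20 = $5,960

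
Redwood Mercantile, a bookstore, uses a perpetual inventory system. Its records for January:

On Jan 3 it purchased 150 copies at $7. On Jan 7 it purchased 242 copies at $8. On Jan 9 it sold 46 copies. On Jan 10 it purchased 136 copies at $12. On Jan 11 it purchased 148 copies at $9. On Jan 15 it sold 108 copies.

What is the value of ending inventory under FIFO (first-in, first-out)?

Ending inventory = $4,868

Jan 9, 46 sold [FIFO — oldest first]: 46 @ $7 = $322
Jan 15, 108 sold [FIFO — oldest first]: 104 @ $7 + 4 @ $8 = $760
Total COGS = $322 + $760 = $1,082
Ending inventory: 238 @ $8 + 136 @ $12 + 148 @ $9 = $4,868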